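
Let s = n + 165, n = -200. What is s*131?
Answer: -4585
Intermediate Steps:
s = -35 (s = -200 + 165 = -35)
s*131 = -35*131 = -4585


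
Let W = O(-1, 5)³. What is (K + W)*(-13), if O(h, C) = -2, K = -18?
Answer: 338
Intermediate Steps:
W = -8 (W = (-2)³ = -8)
(K + W)*(-13) = (-18 - 8)*(-13) = -26*(-13) = 338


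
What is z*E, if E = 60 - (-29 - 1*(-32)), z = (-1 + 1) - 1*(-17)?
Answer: 969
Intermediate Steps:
z = 17 (z = 0 + 17 = 17)
E = 57 (E = 60 - (-29 + 32) = 60 - 1*3 = 60 - 3 = 57)
z*E = 17*57 = 969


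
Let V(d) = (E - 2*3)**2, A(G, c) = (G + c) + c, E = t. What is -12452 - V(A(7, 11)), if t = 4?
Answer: -12456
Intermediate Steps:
E = 4
A(G, c) = G + 2*c
V(d) = 4 (V(d) = (4 - 2*3)**2 = (4 - 6)**2 = (-2)**2 = 4)
-12452 - V(A(7, 11)) = -12452 - 1*4 = -12452 - 4 = -12456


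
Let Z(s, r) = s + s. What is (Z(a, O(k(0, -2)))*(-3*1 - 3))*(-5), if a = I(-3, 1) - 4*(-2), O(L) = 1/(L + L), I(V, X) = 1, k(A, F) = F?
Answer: 540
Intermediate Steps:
O(L) = 1/(2*L)
a = 9 (a = 1 - 4*(-2) = 1 + 8 = 9)
Z(s, r) = 2*s
(Z(a, O(k(0, -2)))*(-3*1 - 3))*(-5) = ((2*9)*(-3*1 - 3))*(-5) = (18*(-3 - 3))*(-5) = (18*(-6))*(-5) = -108*(-5) = 540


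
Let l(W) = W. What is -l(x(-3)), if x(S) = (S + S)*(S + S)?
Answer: -36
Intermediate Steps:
x(S) = 4*S² (x(S) = (2*S)*(2*S) = 4*S²)
-l(x(-3)) = -4*(-3)² = -4*9 = -1*36 = -36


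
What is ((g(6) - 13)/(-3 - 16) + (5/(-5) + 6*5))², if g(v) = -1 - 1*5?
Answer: 900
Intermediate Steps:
g(v) = -6 (g(v) = -1 - 5 = -6)
((g(6) - 13)/(-3 - 16) + (5/(-5) + 6*5))² = ((-6 - 13)/(-3 - 16) + (5/(-5) + 6*5))² = (-19/(-19) + (5*(-⅕) + 30))² = (-19*(-1/19) + (-1 + 30))² = (1 + 29)² = 30² = 900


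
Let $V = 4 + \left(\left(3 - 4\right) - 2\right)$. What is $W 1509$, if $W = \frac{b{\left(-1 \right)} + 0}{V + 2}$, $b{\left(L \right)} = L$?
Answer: $-503$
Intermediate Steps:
$V = 1$ ($V = 4 - 3 = 1$)
$W = - \frac{1}{3}$ ($W = \frac{-1 + 0}{1 + 2} = - \frac{1}{3} \approx -0.33333$)
$W 1509 = \left(- \frac{1}{3}\right) 1509 = -503$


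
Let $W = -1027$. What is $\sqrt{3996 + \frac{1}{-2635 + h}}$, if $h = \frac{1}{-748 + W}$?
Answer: $\frac{\sqrt{87414520147125846}}{4677126} \approx 63.214$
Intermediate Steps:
$h = - \frac{1}{1775}$ ($h = \frac{1}{-748 - 1027} = \frac{1}{-1775} = - \frac{1}{1775} \approx -0.00056338$)
$\sqrt{3996 + \frac{1}{-2635 + h}} = \sqrt{3996 + \frac{1}{-2635 - \frac{1}{1775}}} = \sqrt{3996 + \frac{1}{- \frac{4677126}{1775}}} = \sqrt{3996 - \frac{1775}{4677126}} = \sqrt{\frac{18689793721}{4677126}} = \frac{\sqrt{87414520147125846}}{4677126}$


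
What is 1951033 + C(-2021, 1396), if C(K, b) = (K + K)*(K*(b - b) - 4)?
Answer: 1967201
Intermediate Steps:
C(K, b) = -8*K (C(K, b) = (2*K)*(K*0 - 4) = (2*K)*(0 - 4) = (2*K)*(-4) = -8*K)
1951033 + C(-2021, 1396) = 1951033 - 8*(-2021) = 1951033 + 16168 = 1967201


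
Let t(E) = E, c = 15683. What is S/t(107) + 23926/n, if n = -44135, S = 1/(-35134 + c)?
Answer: -7113742731/13122325385 ≈ -0.54211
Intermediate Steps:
S = -1/19451 (S = 1/(-35134 + 15683) = 1/(-19451) = -1/19451 ≈ -5.1411e-5)
S/t(107) + 23926/n = -1/19451/107 + 23926/(-44135) = -1/19451*1/107 + 23926*(-1/44135) = -1/2081257 - 3418/6305 = -7113742731/13122325385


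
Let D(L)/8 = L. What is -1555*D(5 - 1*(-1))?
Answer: -74640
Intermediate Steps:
D(L) = 8*L
-1555*D(5 - 1*(-1)) = -12440*(5 - 1*(-1)) = -12440*(5 + 1) = -12440*6 = -1555*48 = -74640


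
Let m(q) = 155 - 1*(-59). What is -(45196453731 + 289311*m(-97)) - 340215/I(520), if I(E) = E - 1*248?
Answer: -12310275969735/272 ≈ -4.5258e+10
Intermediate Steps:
m(q) = 214 (m(q) = 155 + 59 = 214)
I(E) = -248 + E (I(E) = E - 248 = -248 + E)
-(45196453731 + 289311*m(-97)) - 340215/I(520) = -289311/(1/(214 + 156221)) - 340215/(-248 + 520) = -289311/(1/156435) - 340215/272 = -289311/1/156435 - 340215*1/272 = -289311*156435 - 340215/272 = -45258366285 - 340215/272 = -12310275969735/272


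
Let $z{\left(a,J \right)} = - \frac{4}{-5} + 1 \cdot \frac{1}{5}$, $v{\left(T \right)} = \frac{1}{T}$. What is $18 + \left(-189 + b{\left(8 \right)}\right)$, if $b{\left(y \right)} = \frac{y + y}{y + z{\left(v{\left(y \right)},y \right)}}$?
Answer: $- \frac{1523}{9} \approx -169.22$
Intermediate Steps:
$z{\left(a,J \right)} = 1$ ($z{\left(a,J \right)} = \left(-4\right) \left(- \frac{1}{5}\right) + 1 \cdot \frac{1}{5} = \frac{4}{5} + \frac{1}{5} = 1$)
$b{\left(y \right)} = \frac{2 y}{1 + y}$ ($b{\left(y \right)} = \frac{y + y}{y + 1} = \frac{2 y}{1 + y}$)
$18 + \left(-189 + b{\left(8 \right)}\right) = 18 - \left(189 - \frac{16}{1 + 8}\right) = 18 - \left(189 - \frac{16}{9}\right) = 18 + \left(-189 + \frac{16}{9}\right) = 18 - \frac{1685}{9} = - \frac{1523}{9}$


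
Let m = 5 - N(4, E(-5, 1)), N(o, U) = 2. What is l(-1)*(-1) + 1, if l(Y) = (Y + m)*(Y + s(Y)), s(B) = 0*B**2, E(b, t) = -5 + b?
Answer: 3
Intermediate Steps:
s(B) = 0
m = 3 (m = 5 - 1*2 = 5 - 2 = 3)
l(Y) = Y*(3 + Y) (l(Y) = (Y + 3)*(Y + 0) = (3 + Y)*Y = Y*(3 + Y))
l(-1)*(-1) + 1 = -(3 - 1)*(-1) + 1 = -1*2*(-1) + 1 = -2*(-1) + 1 = 2 + 1 = 3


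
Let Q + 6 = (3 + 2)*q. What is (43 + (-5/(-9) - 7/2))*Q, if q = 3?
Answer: 721/2 ≈ 360.50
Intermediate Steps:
Q = 9 (Q = -6 + (3 + 2)*3 = -6 + 5*3 = -6 + 15 = 9)
(43 + (-5/(-9) - 7/2))*Q = (43 + (-5/(-9) - 7/2))*9 = (43 + (-5*(-⅑) - 7*½))*9 = (43 + (5/9 - 7/2))*9 = (43 - 53/18)*9 = (721/18)*9 = 721/2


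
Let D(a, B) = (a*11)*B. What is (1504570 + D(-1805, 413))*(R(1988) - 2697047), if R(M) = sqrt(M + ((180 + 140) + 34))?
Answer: 18058199555615 - 6695545*sqrt(2342) ≈ 1.8058e+13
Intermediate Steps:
R(M) = sqrt(354 + M) (R(M) = sqrt(M + (320 + 34)) = sqrt(M + 354) = sqrt(354 + M))
D(a, B) = 11*B*a (D(a, B) = (11*a)*B = 11*B*a)
(1504570 + D(-1805, 413))*(R(1988) - 2697047) = (1504570 + 11*413*(-1805))*(sqrt(354 + 1988) - 2697047) = (1504570 - 8200115)*(sqrt(2342) - 2697047) = -6695545*(-2697047 + sqrt(2342)) = 18058199555615 - 6695545*sqrt(2342)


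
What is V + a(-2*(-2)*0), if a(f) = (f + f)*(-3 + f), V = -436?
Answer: -436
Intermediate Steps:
a(f) = 2*f*(-3 + f) (a(f) = (2*f)*(-3 + f) = 2*f*(-3 + f))
V + a(-2*(-2)*0) = -436 + 2*(-2*(-2)*0)*(-3 - 2*(-2)*0) = -436 + 2*(4*0)*(-3 + 4*0) = -436 + 2*0*(-3 + 0) = -436 + 2*0*(-3) = -436 + 0 = -436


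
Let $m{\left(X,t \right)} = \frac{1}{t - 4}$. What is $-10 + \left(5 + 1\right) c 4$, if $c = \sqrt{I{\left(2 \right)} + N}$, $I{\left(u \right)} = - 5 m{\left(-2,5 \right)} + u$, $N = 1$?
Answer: $-10 + 24 i \sqrt{2} \approx -10.0 + 33.941 i$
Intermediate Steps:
$m{\left(X,t \right)} = \frac{1}{-4 + t}$
$I{\left(u \right)} = -5 + u$ ($I{\left(u \right)} = - \frac{5}{-4 + 5} + u = - \frac{5}{1} + u = \left(-5\right) 1 + u = -5 + u$)
$c = i \sqrt{2}$ ($c = \sqrt{\left(-5 + 2\right) + 1} = \sqrt{-3 + 1} = \sqrt{-2} = i \sqrt{2} \approx 1.4142 i$)
$-10 + \left(5 + 1\right) c 4 = -10 + \left(5 + 1\right) i \sqrt{2} \cdot 4 = -10 + 6 i \sqrt{2} \cdot 4 = -10 + 24 i \sqrt{2}$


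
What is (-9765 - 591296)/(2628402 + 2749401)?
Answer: -601061/5377803 ≈ -0.11177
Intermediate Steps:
(-9765 - 591296)/(2628402 + 2749401) = -601061/5377803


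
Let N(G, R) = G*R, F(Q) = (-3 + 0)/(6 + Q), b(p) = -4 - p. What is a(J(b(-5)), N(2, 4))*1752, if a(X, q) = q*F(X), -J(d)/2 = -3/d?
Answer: -3504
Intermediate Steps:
F(Q) = -3/(6 + Q)
J(d) = 6/d (J(d) = -(-6)/d = 6/d)
a(X, q) = -3*q/(6 + X) (a(X, q) = q*(-3/(6 + X)) = -3*q/(6 + X))
a(J(b(-5)), N(2, 4))*1752 = -3*2*4/(6 + 6/(-4 - 1*(-5)))*1752 = -3*8/(6 + 6/(-4 + 5))*1752 = -3*8/(6 + 6/1)*1752 = -3*8/(6 + 6*1)*1752 = -3*8/(6 + 6)*1752 = -3*8/12*1752 = -3*8*1/12*1752 = -2*1752 = -3504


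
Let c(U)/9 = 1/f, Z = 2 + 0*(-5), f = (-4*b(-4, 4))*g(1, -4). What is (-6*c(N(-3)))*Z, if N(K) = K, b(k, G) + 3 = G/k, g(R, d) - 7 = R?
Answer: -27/32 ≈ -0.84375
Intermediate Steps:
g(R, d) = 7 + R
b(k, G) = -3 + G/k
f = 128 (f = (-4*(-3 + 4/(-4)))*(7 + 1) = -4*(-3 + 4*(-¼))*8 = -4*(-3 - 1)*8 = -4*(-4)*8 = 16*8 = 128)
Z = 2 (Z = 2 + 0 = 2)
c(U) = 9/128
(-6*c(N(-3)))*Z = -6*9/128*2 = -27/64*2 = -27/32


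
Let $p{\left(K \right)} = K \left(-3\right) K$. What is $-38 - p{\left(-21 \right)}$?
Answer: $1285$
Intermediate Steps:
$p{\left(K \right)} = - 3 K^{2}$ ($p{\left(K \right)} = - 3 K K = - 3 K^{2}$)
$-38 - p{\left(-21 \right)} = -38 - - 3 \left(-21\right)^{2} = -38 - \left(-3\right) 441 = -38 - -1323 = -38 + 1323 = 1285$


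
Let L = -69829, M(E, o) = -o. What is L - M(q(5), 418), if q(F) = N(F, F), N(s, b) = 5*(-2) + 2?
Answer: -69411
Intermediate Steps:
N(s, b) = -8 (N(s, b) = -10 + 2 = -8)
q(F) = -8
L - M(q(5), 418) = -69829 - (-1)*418 = -69829 - 1*(-418) = -69829 + 418 = -69411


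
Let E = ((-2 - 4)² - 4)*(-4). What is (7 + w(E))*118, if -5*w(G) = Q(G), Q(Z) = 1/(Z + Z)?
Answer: 528699/640 ≈ 826.09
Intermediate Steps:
E = -128 (E = ((-6)² - 4)*(-4) = (36 - 4)*(-4) = 32*(-4) = -128)
Q(Z) = 1/(2*Z)
w(G) = -1/(10*G)
(7 + w(E))*118 = (7 - ⅒/(-128))*118 = (7 - ⅒*(-1/128))*118 = (7 + 1/1280)*118 = (8961/1280)*118 = 528699/640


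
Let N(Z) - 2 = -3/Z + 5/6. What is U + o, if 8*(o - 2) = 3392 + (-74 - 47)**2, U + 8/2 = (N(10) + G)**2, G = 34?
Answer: 6456257/1800 ≈ 3586.8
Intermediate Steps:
N(Z) = 17/6 - 3/Z (N(Z) = 2 + (-3/Z + 5/6) = 2 + (5/6 - 3/Z) = 17/6 - 3/Z)
U = 299404/225 (U = -4 + ((17/6 - 3/10) + 34)**2 = -4 + (38/15 + 34)**2 = -4 + (548/15)**2 = -4 + 300304/225 = 299404/225 ≈ 1330.7)
o = 18049/8 (o = 2 + (3392 + (-74 - 47)**2)/8 = 2 + (3392 + (-121)**2)/8 = 2 + (3392 + 14641)/8 = 2 + (1/8)*18033 = 2 + 18033/8 = 18049/8 ≈ 2256.1)
U + o = 299404/225 + 18049/8 = 6456257/1800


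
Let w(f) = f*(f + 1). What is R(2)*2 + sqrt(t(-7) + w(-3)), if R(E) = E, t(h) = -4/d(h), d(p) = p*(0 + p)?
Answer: 4 + sqrt(290)/7 ≈ 6.4328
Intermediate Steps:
d(p) = p**2 (d(p) = p*p = p**2)
t(h) = -4/h**2
w(f) = f*(1 + f)
R(2)*2 + sqrt(t(-7) + w(-3)) = 2*2 + sqrt(-4/(-7)**2 - 3*(1 - 3)) = 4 + sqrt(-4*1/49 - 3*(-2)) = 4 + sqrt(-4/49 + 6) = 4 + sqrt(290/49) = 4 + sqrt(290)/7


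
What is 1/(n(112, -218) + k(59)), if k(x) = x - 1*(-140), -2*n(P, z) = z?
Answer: 1/308 ≈ 0.0032468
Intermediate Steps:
n(P, z) = -z/2
k(x) = 140 + x (k(x) = x + 140 = 140 + x)
1/(n(112, -218) + k(59)) = 1/(-1/2*(-218) + (140 + 59)) = 1/(109 + 199) = 1/308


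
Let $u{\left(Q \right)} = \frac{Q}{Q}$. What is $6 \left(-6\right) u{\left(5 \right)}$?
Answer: $-36$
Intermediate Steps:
$u{\left(Q \right)} = 1$
$6 \left(-6\right) u{\left(5 \right)} = 6 \left(-6\right) 1 = \left(-36\right) 1 = -36$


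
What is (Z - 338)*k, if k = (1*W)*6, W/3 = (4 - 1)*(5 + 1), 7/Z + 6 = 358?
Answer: -9636489/88 ≈ -1.0951e+5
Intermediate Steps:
Z = 7/352 (Z = 7/(-6 + 358) = 7/352 ≈ 0.019886)
W = 54 (W = 3*((4 - 1)*(5 + 1)) = 3*(3*6) = 3*18 = 54)
k = 324 (k = (1*54)*6 = 54*6 = 324)
(Z - 338)*k = (7/352 - 338)*324 = -118969/352*324 = -9636489/88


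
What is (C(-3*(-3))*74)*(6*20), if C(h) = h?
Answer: 79920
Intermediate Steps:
(C(-3*(-3))*74)*(6*20) = (-3*(-3)*74)*(6*20) = (9*74)*120 = 666*120 = 79920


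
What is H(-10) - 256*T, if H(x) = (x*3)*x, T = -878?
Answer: 225068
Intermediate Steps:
H(x) = 3*x² (H(x) = (3*x)*x = 3*x²)
H(-10) - 256*T = 3*(-10)² - 256*(-878) = 3*100 + 224768 = 300 + 224768 = 225068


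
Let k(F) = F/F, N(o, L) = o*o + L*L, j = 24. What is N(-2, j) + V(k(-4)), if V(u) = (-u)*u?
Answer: 579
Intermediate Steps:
N(o, L) = L² + o² (N(o, L) = o² + L² = L² + o²)
k(F) = 1
V(u) = -u²
N(-2, j) + V(k(-4)) = (24² + (-2)²) - 1*1² = (576 + 4) - 1*1 = 580 - 1 = 579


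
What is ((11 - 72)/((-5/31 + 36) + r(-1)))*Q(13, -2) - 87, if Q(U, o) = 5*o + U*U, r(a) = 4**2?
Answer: -440478/1607 ≈ -274.10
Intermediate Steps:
r(a) = 16
Q(U, o) = U**2 + 5*o (Q(U, o) = 5*o + U**2 = U**2 + 5*o)
((11 - 72)/((-5/31 + 36) + r(-1)))*Q(13, -2) - 87 = ((11 - 72)/((-5/31 + 36) + 16))*(13**2 + 5*(-2)) - 87 = (-61/((-5*1/31 + 36) + 16))*(169 - 10) - 87 = -61/((-5/31 + 36) + 16)*159 - 87 = -61/(1111/31 + 16)*159 - 87 = -61/1607/31*159 - 87 = -61*31/1607*159 - 87 = -1891/1607*159 - 87 = -300669/1607 - 87 = -440478/1607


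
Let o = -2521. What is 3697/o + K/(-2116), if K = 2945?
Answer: -15247197/5334436 ≈ -2.8583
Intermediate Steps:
3697/o + K/(-2116) = 3697/(-2521) + 2945/(-2116) = 3697*(-1/2521) + 2945*(-1/2116) = -3697/2521 - 2945/2116 = -15247197/5334436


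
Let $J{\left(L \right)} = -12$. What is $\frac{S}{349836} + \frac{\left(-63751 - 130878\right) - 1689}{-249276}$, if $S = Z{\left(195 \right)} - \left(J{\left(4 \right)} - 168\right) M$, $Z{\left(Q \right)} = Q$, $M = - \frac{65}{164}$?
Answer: $\frac{58689730981}{74488218087} \approx 0.78791$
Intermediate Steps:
$M = - \frac{65}{164}$ ($M = \left(-65\right) \frac{1}{164} = - \frac{65}{164} \approx -0.39634$)
$S = \frac{5070}{41}$ ($S = 195 - \left(-12 - 168\right) \left(- \frac{65}{164}\right) = 195 - \left(-180\right) \left(- \frac{65}{164}\right) = 195 - \frac{2925}{41} = \frac{5070}{41} \approx 123.66$)
$\frac{S}{349836} + \frac{\left(-63751 - 130878\right) - 1689}{-249276} = \frac{5070}{41 \cdot 349836} + \frac{\left(-63751 - 130878\right) - 1689}{-249276} = \frac{5070}{41} \cdot \frac{1}{349836} + \left(-194629 - 1689\right) \left(- \frac{1}{249276}\right) = \frac{845}{2390546} - - \frac{98159}{124638} = \frac{845}{2390546} + \frac{98159}{124638} = \frac{58689730981}{74488218087}$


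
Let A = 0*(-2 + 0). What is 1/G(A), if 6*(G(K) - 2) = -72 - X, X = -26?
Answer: -3/17 ≈ -0.17647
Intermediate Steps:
A = 0 (A = 0*(-2) = 0)
G(K) = -17/3 (G(K) = 2 + (-72 - 1*(-26))/6 = 2 + (-72 + 26)/6 = 2 + (⅙)*(-46) = 2 - 23/3 = -17/3)
1/G(A) = 1/(-17/3) = -3/17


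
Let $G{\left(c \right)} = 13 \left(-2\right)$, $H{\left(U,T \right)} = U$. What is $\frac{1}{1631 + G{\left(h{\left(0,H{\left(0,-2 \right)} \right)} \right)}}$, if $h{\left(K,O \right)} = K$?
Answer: $\frac{1}{1605} \approx 0.00062305$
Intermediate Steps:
$G{\left(c \right)} = -26$
$\frac{1}{1631 + G{\left(h{\left(0,H{\left(0,-2 \right)} \right)} \right)}} = \frac{1}{1631 - 26} = \frac{1}{1605}$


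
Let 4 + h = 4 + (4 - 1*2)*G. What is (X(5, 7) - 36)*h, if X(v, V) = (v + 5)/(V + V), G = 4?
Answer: -1976/7 ≈ -282.29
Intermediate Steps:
X(v, V) = (5 + v)/(2*V) (X(v, V) = (5 + v)/((2*V)) = (5 + v)*(1/(2*V)) = (5 + v)/(2*V))
h = 8 (h = -4 + (4 + (4 - 1*2)*4) = -4 + (4 + (4 - 2)*4) = -4 + (4 + 2*4) = -4 + (4 + 8) = -4 + 12 = 8)
(X(5, 7) - 36)*h = ((1/2)*(5 + 5)/7 - 36)*8 = ((1/2)*(1/7)*10 - 36)*8 = (5/7 - 36)*8 = -247/7*8 = -1976/7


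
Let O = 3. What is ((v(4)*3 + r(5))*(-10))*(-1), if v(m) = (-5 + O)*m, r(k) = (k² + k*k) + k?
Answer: 310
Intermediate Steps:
r(k) = k + 2*k² (r(k) = (k² + k²) + k = 2*k² + k = k + 2*k²)
v(m) = -2*m (v(m) = (-5 + 3)*m = -2*m)
((v(4)*3 + r(5))*(-10))*(-1) = ((-2*4*3 + 5*(1 + 2*5))*(-10))*(-1) = ((-8*3 + 5*(1 + 10))*(-10))*(-1) = ((-24 + 5*11)*(-10))*(-1) = ((-24 + 55)*(-10))*(-1) = (31*(-10))*(-1) = -310*(-1) = 310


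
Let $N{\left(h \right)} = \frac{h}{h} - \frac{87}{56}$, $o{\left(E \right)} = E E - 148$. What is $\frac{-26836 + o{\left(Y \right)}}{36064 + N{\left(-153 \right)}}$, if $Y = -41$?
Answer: $- \frac{1416968}{2019553} \approx -0.70162$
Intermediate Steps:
$o{\left(E \right)} = -148 + E^{2}$ ($o{\left(E \right)} = E^{2} - 148 = -148 + E^{2}$)
$N{\left(h \right)} = - \frac{31}{56}$ ($N{\left(h \right)} = 1 - \frac{87}{56} = - \frac{31}{56}$)
$\frac{-26836 + o{\left(Y \right)}}{36064 + N{\left(-153 \right)}} = \frac{-26836 - \left(148 - \left(-41\right)^{2}\right)}{36064 - \frac{31}{56}} = \frac{-26836 + \left(-148 + 1681\right)}{\frac{2019553}{56}} = \left(-26836 + 1533\right) \frac{56}{2019553} = \left(-25303\right) \frac{56}{2019553} = - \frac{1416968}{2019553}$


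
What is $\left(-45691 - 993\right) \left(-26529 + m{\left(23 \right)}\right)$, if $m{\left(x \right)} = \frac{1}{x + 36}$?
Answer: $\frac{73070263640}{59} \approx 1.2385 \cdot 10^{9}$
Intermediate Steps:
$m{\left(x \right)} = \frac{1}{36 + x}$
$\left(-45691 - 993\right) \left(-26529 + m{\left(23 \right)}\right) = \left(-45691 - 993\right) \left(-26529 + \frac{1}{36 + 23}\right) = - 46684 \left(-26529 + \frac{1}{59}\right) = \left(-46684\right) \left(- \frac{1565210}{59}\right) = \frac{73070263640}{59}$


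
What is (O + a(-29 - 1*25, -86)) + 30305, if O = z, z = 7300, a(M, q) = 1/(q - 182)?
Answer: 10078139/268 ≈ 37605.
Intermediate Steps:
a(M, q) = 1/(-182 + q)
O = 7300
(O + a(-29 - 1*25, -86)) + 30305 = (7300 + 1/(-182 - 86)) + 30305 = (7300 + 1/(-268)) + 30305 = (7300 - 1/268) + 30305 = 1956399/268 + 30305 = 10078139/268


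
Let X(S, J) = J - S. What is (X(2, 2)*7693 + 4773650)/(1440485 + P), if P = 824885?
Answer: 477365/226537 ≈ 2.1072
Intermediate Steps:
(X(2, 2)*7693 + 4773650)/(1440485 + P) = ((2 - 1*2)*7693 + 4773650)/(1440485 + 824885) = ((2 - 2)*7693 + 4773650)/2265370 = (0*7693 + 4773650)*(1/2265370) = (0 + 4773650)*(1/2265370) = 4773650*(1/2265370) = 477365/226537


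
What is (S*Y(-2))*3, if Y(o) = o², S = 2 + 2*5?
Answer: 144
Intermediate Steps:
S = 12 (S = 2 + 10 = 12)
(S*Y(-2))*3 = (12*(-2)²)*3 = (12*4)*3 = 48*3 = 144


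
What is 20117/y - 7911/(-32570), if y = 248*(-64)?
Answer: -264823649/258475520 ≈ -1.0246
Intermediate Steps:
y = -15872
20117/y - 7911/(-32570) = 20117/(-15872) - 7911/(-32570) = 20117*(-1/15872) - 7911*(-1/32570) = -20117/15872 + 7911/32570 = -264823649/258475520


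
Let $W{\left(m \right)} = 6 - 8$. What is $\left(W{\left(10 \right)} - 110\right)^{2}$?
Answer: $12544$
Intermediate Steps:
$W{\left(m \right)} = -2$
$\left(W{\left(10 \right)} - 110\right)^{2} = \left(-2 - 110\right)^{2} = \left(-112\right)^{2} = 12544$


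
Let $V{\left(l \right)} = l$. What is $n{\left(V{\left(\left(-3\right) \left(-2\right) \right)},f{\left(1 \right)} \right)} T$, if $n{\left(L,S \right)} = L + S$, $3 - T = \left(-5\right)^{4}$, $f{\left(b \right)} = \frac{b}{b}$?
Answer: $-4354$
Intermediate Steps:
$f{\left(b \right)} = 1$
$T = -622$ ($T = 3 - \left(-5\right)^{4} = 3 - 625 = -622$)
$n{\left(V{\left(\left(-3\right) \left(-2\right) \right)},f{\left(1 \right)} \right)} T = \left(\left(-3\right) \left(-2\right) + 1\right) \left(-622\right) = \left(6 + 1\right) \left(-622\right) = 7 \left(-622\right) = -4354$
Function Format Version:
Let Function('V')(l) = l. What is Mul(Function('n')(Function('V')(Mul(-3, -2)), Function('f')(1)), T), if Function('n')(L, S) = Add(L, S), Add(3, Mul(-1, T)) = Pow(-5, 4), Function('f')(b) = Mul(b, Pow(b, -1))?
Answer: -4354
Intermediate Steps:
Function('f')(b) = 1
T = -622 (T = Add(3, Mul(-1, Pow(-5, 4))) = Add(3, Mul(-1, 625)) = Add(3, -625) = -622)
Mul(Function('n')(Function('V')(Mul(-3, -2)), Function('f')(1)), T) = Mul(Add(Mul(-3, -2), 1), -622) = Mul(Add(6, 1), -622) = Mul(7, -622) = -4354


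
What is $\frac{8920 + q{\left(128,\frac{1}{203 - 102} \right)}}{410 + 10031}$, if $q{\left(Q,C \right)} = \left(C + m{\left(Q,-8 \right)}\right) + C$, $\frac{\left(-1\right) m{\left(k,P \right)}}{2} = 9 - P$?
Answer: $\frac{897488}{1054541} \approx 0.85107$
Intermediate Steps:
$m{\left(k,P \right)} = -18 + 2 P$ ($m{\left(k,P \right)} = - 2 \left(9 - P\right) = -18 + 2 P$)
$q{\left(Q,C \right)} = -34 + 2 C$ ($q{\left(Q,C \right)} = \left(C + \left(-18 + 2 \left(-8\right)\right)\right) + C = \left(C - 34\right) + C = \left(-34 + C\right) + C = -34 + 2 C$)
$\frac{8920 + q{\left(128,\frac{1}{203 - 102} \right)}}{410 + 10031} = \frac{8920 - \left(34 - \frac{2}{203 - 102}\right)}{410 + 10031} = \frac{8920 - \left(34 - \frac{2}{101}\right)}{10441} = \left(8920 + \left(-34 + 2 \cdot \frac{1}{101}\right)\right) \frac{1}{10441} = \left(8920 + \left(-34 + \frac{2}{101}\right)\right) \frac{1}{10441} = \left(8920 - \frac{3432}{101}\right) \frac{1}{10441} = \frac{897488}{101} \cdot \frac{1}{10441} = \frac{897488}{1054541}$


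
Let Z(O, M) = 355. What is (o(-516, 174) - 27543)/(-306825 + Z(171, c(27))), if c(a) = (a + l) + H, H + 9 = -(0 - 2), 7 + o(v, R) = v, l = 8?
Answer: 14033/153235 ≈ 0.091578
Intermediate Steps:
o(v, R) = -7 + v
H = -7 (H = -9 - (0 - 2) = -9 - 1*(-2) = -9 + 2 = -7)
c(a) = 1 + a (c(a) = (a + 8) - 7 = (8 + a) - 7 = 1 + a)
(o(-516, 174) - 27543)/(-306825 + Z(171, c(27))) = ((-7 - 516) - 27543)/(-306825 + 355) = (-523 - 27543)/(-306470) = -28066*(-1/306470) = 14033/153235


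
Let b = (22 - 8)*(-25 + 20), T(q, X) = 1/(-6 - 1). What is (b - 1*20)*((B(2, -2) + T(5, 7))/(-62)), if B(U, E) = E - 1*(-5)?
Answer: 900/217 ≈ 4.1475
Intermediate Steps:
B(U, E) = 5 + E (B(U, E) = E + 5 = 5 + E)
T(q, X) = -⅐ (T(q, X) = 1/(-7) = -⅐)
b = -70 (b = 14*(-5) = -70)
(b - 1*20)*((B(2, -2) + T(5, 7))/(-62)) = (-70 - 1*20)*(((5 - 2) - ⅐)/(-62)) = (-70 - 20)*((3 - ⅐)*(-1/62)) = -1800*(-1)/(7*62) = -90*(-10/217) = 900/217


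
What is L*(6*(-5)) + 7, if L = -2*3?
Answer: 187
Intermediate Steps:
L = -6
L*(6*(-5)) + 7 = -36*(-5) + 7 = -6*(-30) + 7 = 180 + 7 = 187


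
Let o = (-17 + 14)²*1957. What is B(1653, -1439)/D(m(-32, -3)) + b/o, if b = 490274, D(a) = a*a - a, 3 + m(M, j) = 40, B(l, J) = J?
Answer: 7749381/289636 ≈ 26.756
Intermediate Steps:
m(M, j) = 37 (m(M, j) = -3 + 40 = 37)
D(a) = a² - a
o = 17613 (o = (-3)²*1957 = 9*1957 = 17613)
B(1653, -1439)/D(m(-32, -3)) + b/o = -1439*1/(37*(-1 + 37)) + 490274/17613 = -1439/(37*36) + 490274*(1/17613) = -1439/1332 + 490274/17613 = 7749381/289636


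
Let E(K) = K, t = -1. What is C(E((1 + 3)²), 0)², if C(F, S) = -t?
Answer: 1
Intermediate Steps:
C(F, S) = 1 (C(F, S) = -1*(-1) = 1)
C(E((1 + 3)²), 0)² = 1² = 1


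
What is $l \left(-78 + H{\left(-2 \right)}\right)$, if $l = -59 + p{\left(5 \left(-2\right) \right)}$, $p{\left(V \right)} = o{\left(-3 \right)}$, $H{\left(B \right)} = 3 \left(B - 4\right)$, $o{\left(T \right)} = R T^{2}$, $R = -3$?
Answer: $8256$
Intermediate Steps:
$o{\left(T \right)} = - 3 T^{2}$
$H{\left(B \right)} = -12 + 3 B$ ($H{\left(B \right)} = 3 \left(-4 + B\right) = -12 + 3 B$)
$p{\left(V \right)} = -27$ ($p{\left(V \right)} = - 3 \left(-3\right)^{2} = \left(-3\right) 9 = -27$)
$l = -86$ ($l = -59 - 27 = -86$)
$l \left(-78 + H{\left(-2 \right)}\right) = - 86 \left(-78 + \left(-12 + 3 \left(-2\right)\right)\right) = - 86 \left(-78 - 18\right) = \left(-86\right) \left(-96\right) = 8256$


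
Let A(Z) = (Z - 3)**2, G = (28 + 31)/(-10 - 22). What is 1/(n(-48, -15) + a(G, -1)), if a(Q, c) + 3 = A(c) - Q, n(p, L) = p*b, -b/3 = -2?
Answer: -32/8741 ≈ -0.0036609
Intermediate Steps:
b = 6 (b = -3*(-2) = 6)
G = -59/32 (G = 59/(-32) = 59*(-1/32) = -59/32 ≈ -1.8438)
A(Z) = (-3 + Z)**2
n(p, L) = 6*p (n(p, L) = p*6 = 6*p)
a(Q, c) = -3 + (-3 + c)**2 - Q (a(Q, c) = -3 + ((-3 + c)**2 - Q) = -3 + (-3 + c)**2 - Q)
1/(n(-48, -15) + a(G, -1)) = 1/(6*(-48) + (-3 + (-3 - 1)**2 - 1*(-59/32))) = 1/(-288 + (-3 + (-4)**2 + 59/32)) = 1/(-288 + (-3 + 16 + 59/32)) = 1/(-288 + 475/32) = 1/(-8741/32) = -32/8741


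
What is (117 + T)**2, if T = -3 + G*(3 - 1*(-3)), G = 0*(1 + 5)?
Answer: 12996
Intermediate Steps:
G = 0 (G = 0*6 = 0)
T = -3 (T = -3 + 0*(3 - 1*(-3)) = -3 + 0*(3 + 3) = -3 + 0*6 = -3 + 0 = -3)
(117 + T)**2 = (117 - 3)**2 = 114**2 = 12996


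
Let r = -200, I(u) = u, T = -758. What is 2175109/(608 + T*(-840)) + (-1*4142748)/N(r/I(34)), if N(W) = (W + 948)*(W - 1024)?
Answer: 1787710741951/232697853388 ≈ 7.6825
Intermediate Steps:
N(W) = (-1024 + W)*(948 + W) (N(W) = (948 + W)*(-1024 + W) = (-1024 + W)*(948 + W))
2175109/(608 + T*(-840)) + (-1*4142748)/N(r/I(34)) = 2175109/(608 - 758*(-840)) + (-1*4142748)/(-970752 + (-200/34)² - (-15200)/34) = 2175109/(608 + 636720) - 4142748/(-970752 + (-200*1/34)² - (-15200)/34) = 2175109/637328 - 4142748/(-970752 + (-100/17)² - 76*(-100/17)) = 2175109*(1/637328) - 4142748/(-970752 + 10000/289 + 7600/17) = 2175109/637328 - 4142748/(-280408128/289) = 2175109/637328 - 4142748*(-289/280408128) = 2175109/637328 + 99771181/23367344 = 1787710741951/232697853388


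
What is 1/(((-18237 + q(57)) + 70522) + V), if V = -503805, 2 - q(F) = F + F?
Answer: -1/451632 ≈ -2.2142e-6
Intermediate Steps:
q(F) = 2 - 2*F (q(F) = 2 - (F + F) = 2 - 2*F)
1/(((-18237 + q(57)) + 70522) + V) = 1/(((-18237 + (2 - 2*57)) + 70522) - 503805) = 1/(((-18237 + (2 - 114)) + 70522) - 503805) = 1/(((-18237 - 112) + 70522) - 503805) = 1/((-18349 + 70522) - 503805) = 1/(52173 - 503805) = 1/(-451632) = -1/451632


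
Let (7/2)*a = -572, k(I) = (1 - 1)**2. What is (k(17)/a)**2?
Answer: 0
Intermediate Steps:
k(I) = 0 (k(I) = 0**2 = 0)
a = -1144/7 (a = (2/7)*(-572) = -1144/7 ≈ -163.43)
(k(17)/a)**2 = (0/(-1144/7))**2 = (0*(-7/1144))**2 = 0**2 = 0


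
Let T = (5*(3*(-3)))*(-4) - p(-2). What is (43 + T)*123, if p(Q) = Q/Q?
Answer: 27306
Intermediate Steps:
p(Q) = 1
T = 179 (T = (5*(3*(-3)))*(-4) - 1*1 = (5*(-9))*(-4) - 1 = -45*(-4) - 1 = 180 - 1 = 179)
(43 + T)*123 = (43 + 179)*123 = 222*123 = 27306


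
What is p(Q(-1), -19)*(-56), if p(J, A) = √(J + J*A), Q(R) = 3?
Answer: -168*I*√6 ≈ -411.51*I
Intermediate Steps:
p(J, A) = √(J + A*J)
p(Q(-1), -19)*(-56) = √(3*(1 - 19))*(-56) = √(3*(-18))*(-56) = √(-54)*(-56) = (3*I*√6)*(-56) = -168*I*√6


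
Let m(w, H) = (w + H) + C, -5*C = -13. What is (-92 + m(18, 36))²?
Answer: 31329/25 ≈ 1253.2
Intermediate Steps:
C = 13/5 (C = -⅕*(-13) = 13/5 ≈ 2.6000)
m(w, H) = 13/5 + H + w (m(w, H) = (w + H) + 13/5 = (H + w) + 13/5 = 13/5 + H + w)
(-92 + m(18, 36))² = (-92 + (13/5 + 36 + 18))² = (-92 + 283/5)² = (-177/5)² = 31329/25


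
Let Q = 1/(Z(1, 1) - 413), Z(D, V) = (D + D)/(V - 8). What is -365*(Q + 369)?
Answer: -389641150/2893 ≈ -1.3468e+5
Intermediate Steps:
Z(D, V) = 2*D/(-8 + V) (Z(D, V) = (2*D)/(-8 + V) = 2*D/(-8 + V))
Q = -7/2893 (Q = 1/(2*1/(-8 + 1) - 413) = 1/(2*1/(-7) - 413) = 1/(2*1*(-⅐) - 413) = 1/(-2/7 - 413) = 1/(-2893/7) = -7/2893 ≈ -0.0024196)
-365*(Q + 369) = -365*(-7/2893 + 369) = -365*1067510/2893 = -389641150/2893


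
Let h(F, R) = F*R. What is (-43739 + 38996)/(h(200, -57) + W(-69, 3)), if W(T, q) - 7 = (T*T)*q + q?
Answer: -4743/2893 ≈ -1.6395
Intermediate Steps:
W(T, q) = 7 + q + q*T² (W(T, q) = 7 + ((T*T)*q + q) = 7 + (T²*q + q) = 7 + (q*T² + q) = 7 + (q + q*T²) = 7 + q + q*T²)
(-43739 + 38996)/(h(200, -57) + W(-69, 3)) = (-43739 + 38996)/(200*(-57) + (7 + 3 + 3*(-69)²)) = -4743/(-11400 + (7 + 3 + 3*4761)) = -4743/(-11400 + (7 + 3 + 14283)) = -4743/(-11400 + 14293) = -4743/2893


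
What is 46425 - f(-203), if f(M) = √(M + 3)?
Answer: 46425 - 10*I*√2 ≈ 46425.0 - 14.142*I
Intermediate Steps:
f(M) = √(3 + M)
46425 - f(-203) = 46425 - √(3 - 203) = 46425 - √(-200) = 46425 - 10*I*√2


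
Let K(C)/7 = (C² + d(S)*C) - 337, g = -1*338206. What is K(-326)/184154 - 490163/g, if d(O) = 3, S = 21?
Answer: 84688639216/15570496931 ≈ 5.4390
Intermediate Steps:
g = -338206
K(C) = -2359 + 7*C² + 21*C (K(C) = 7*((C² + 3*C) - 337) = 7*(-337 + C² + 3*C) = -2359 + 7*C² + 21*C)
K(-326)/184154 - 490163/g = (-2359 + 7*(-326)² + 21*(-326))/184154 - 490163/(-338206) = (-2359 + 7*106276 - 6846)*(1/184154) - 490163*(-1/338206) = (-2359 + 743932 - 6846)*(1/184154) + 490163/338206 = 734727*(1/184154) + 490163/338206 = 734727/184154 + 490163/338206 = 84688639216/15570496931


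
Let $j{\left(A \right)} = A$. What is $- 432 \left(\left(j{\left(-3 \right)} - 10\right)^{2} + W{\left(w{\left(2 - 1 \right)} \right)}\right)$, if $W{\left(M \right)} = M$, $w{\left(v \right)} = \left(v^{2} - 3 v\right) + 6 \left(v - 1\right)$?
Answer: $-72144$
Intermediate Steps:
$w{\left(v \right)} = -6 + v^{2} + 3 v$ ($w{\left(v \right)} = \left(v^{2} - 3 v\right) + 6 \left(-1 + v\right) = \left(v^{2} - 3 v\right) + \left(-6 + 6 v\right) = -6 + v^{2} + 3 v$)
$- 432 \left(\left(j{\left(-3 \right)} - 10\right)^{2} + W{\left(w{\left(2 - 1 \right)} \right)}\right) = - 432 \left(\left(-3 - 10\right)^{2} + \left(-6 + \left(2 - 1\right)^{2} + 3 \left(2 - 1\right)\right)\right) = - 432 \left(\left(-13\right)^{2} + \left(-6 + 1^{2} + 3 \cdot 1\right)\right) = - 432 \left(169 + \left(-6 + 1 + 3\right)\right) = - 432 \left(169 - 2\right) = \left(-432\right) 167 = -72144$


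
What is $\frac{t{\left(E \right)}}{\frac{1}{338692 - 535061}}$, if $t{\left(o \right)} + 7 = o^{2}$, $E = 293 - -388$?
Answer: $-91066909226$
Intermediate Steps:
$E = 681$ ($E = 293 + 388 = 681$)
$t{\left(o \right)} = -7 + o^{2}$
$\frac{t{\left(E \right)}}{\frac{1}{338692 - 535061}} = \frac{-7 + 681^{2}}{\frac{1}{338692 - 535061}} = \frac{-7 + 463761}{\frac{1}{-196369}} = \frac{463754}{- \frac{1}{196369}} = 463754 \left(-196369\right) = -91066909226$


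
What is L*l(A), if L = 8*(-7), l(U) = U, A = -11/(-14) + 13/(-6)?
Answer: 232/3 ≈ 77.333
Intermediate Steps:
A = -29/21 (A = -11*(-1/14) + 13*(-1/6) = 11/14 - 13/6 = -29/21 ≈ -1.3810)
L = -56
L*l(A) = -56*(-29/21) = 232/3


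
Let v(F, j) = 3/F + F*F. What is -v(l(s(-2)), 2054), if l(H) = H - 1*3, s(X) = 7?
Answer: -67/4 ≈ -16.750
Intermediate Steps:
l(H) = -3 + H (l(H) = H - 3 = -3 + H)
v(F, j) = F² + 3/F (v(F, j) = 3/F + F² = F² + 3/F)
-v(l(s(-2)), 2054) = -(3 + (-3 + 7)³)/(-3 + 7) = -(3 + 4³)/4 = -(3 + 64)/4 = -67/4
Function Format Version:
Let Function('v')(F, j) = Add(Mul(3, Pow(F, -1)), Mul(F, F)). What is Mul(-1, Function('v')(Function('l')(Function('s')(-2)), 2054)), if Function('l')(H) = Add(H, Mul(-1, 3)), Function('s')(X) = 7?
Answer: Rational(-67, 4) ≈ -16.750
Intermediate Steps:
Function('l')(H) = Add(-3, H) (Function('l')(H) = Add(H, -3) = Add(-3, H))
Function('v')(F, j) = Add(Pow(F, 2), Mul(3, Pow(F, -1))) (Function('v')(F, j) = Add(Mul(3, Pow(F, -1)), Pow(F, 2)) = Add(Pow(F, 2), Mul(3, Pow(F, -1))))
Mul(-1, Function('v')(Function('l')(Function('s')(-2)), 2054)) = Mul(-1, Mul(Pow(Add(-3, 7), -1), Add(3, Pow(Add(-3, 7), 3)))) = Mul(-1, Mul(Pow(4, -1), Add(3, Pow(4, 3)))) = Mul(-1, Mul(Rational(1, 4), Add(3, 64))) = Mul(-1, Mul(Rational(1, 4), 67)) = Mul(-1, Rational(67, 4)) = Rational(-67, 4)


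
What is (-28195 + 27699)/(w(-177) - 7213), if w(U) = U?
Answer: 248/3695 ≈ 0.067118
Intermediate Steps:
(-28195 + 27699)/(w(-177) - 7213) = (-28195 + 27699)/(-177 - 7213) = -496/(-7390) = -496*(-1/7390) = 248/3695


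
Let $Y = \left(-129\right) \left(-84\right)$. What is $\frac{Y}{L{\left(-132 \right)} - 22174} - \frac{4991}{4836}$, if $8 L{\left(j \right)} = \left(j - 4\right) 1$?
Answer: $- \frac{10381}{6828} \approx -1.5204$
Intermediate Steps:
$L{\left(j \right)} = - \frac{1}{2} + \frac{j}{8}$ ($L{\left(j \right)} = \frac{\left(j - 4\right) 1}{8} = \frac{\left(-4 + j\right) 1}{8} = \frac{-4 + j}{8} = - \frac{1}{2} + \frac{j}{8}$)
$Y = 10836$
$\frac{Y}{L{\left(-132 \right)} - 22174} - \frac{4991}{4836} = \frac{10836}{\left(- \frac{1}{2} + \frac{1}{8} \left(-132\right)\right) - 22174} - \frac{4991}{4836} = \frac{10836}{\left(- \frac{1}{2} - \frac{33}{2}\right) - 22174} - \frac{161}{156} = \frac{10836}{-17 - 22174} - \frac{161}{156} = \frac{10836}{-22191} - \frac{161}{156} = 10836 \left(- \frac{1}{22191}\right) - \frac{161}{156} = - \frac{3612}{7397} - \frac{161}{156} = - \frac{10381}{6828}$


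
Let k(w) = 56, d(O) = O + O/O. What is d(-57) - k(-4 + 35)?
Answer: -112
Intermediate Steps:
d(O) = 1 + O (d(O) = O + 1 = 1 + O)
d(-57) - k(-4 + 35) = (1 - 57) - 1*56 = -56 - 56 = -112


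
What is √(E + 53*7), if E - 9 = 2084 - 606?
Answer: √1858 ≈ 43.104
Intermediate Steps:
E = 1487 (E = 9 + (2084 - 606) = 9 + 1478 = 1487)
√(E + 53*7) = √(1487 + 53*7) = √(1487 + 371) = √1858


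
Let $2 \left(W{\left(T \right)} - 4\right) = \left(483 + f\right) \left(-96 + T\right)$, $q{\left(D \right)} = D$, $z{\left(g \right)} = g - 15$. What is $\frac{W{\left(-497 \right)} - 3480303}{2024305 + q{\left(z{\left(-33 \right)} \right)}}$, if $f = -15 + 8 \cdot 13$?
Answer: $- \frac{3649897}{2024257} \approx -1.8031$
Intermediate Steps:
$z{\left(g \right)} = -15 + g$
$f = 89$ ($f = -15 + 104 = 89$)
$W{\left(T \right)} = -27452 + 286 T$ ($W{\left(T \right)} = 4 + \frac{\left(483 + 89\right) \left(-96 + T\right)}{2} = 4 + \frac{572 \left(-96 + T\right)}{2} = 4 + \frac{-54912 + 572 T}{2} = 4 + \left(-27456 + 286 T\right) = -27452 + 286 T$)
$\frac{W{\left(-497 \right)} - 3480303}{2024305 + q{\left(z{\left(-33 \right)} \right)}} = \frac{\left(-27452 + 286 \left(-497\right)\right) - 3480303}{2024305 - 48} = \frac{\left(-27452 - 142142\right) - 3480303}{2024305 - 48} = \frac{-169594 - 3480303}{2024257} = \left(-3649897\right) \frac{1}{2024257} = - \frac{3649897}{2024257}$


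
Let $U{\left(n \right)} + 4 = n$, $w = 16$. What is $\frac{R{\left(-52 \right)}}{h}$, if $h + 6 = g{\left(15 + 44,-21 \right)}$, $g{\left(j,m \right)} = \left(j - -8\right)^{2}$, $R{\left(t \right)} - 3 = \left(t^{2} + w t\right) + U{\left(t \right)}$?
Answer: $\frac{1819}{4483} \approx 0.40576$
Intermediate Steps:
$U{\left(n \right)} = -4 + n$
$R{\left(t \right)} = -1 + t^{2} + 17 t$ ($R{\left(t \right)} = 3 + \left(\left(t^{2} + 16 t\right) + \left(-4 + t\right)\right) = 3 + \left(-4 + t^{2} + 17 t\right) = -1 + t^{2} + 17 t$)
$g{\left(j,m \right)} = \left(8 + j\right)^{2}$ ($g{\left(j,m \right)} = \left(j + 8\right)^{2} = \left(8 + j\right)^{2}$)
$h = 4483$ ($h = -6 + \left(8 + \left(15 + 44\right)\right)^{2} = -6 + \left(8 + 59\right)^{2} = -6 + 67^{2} = -6 + 4489 = 4483$)
$\frac{R{\left(-52 \right)}}{h} = \frac{-1 + \left(-52\right)^{2} + 17 \left(-52\right)}{4483} = \left(-1 + 2704 - 884\right) \frac{1}{4483} = 1819 \cdot \frac{1}{4483} = \frac{1819}{4483}$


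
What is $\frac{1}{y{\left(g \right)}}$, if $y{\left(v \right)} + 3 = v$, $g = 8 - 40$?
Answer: $- \frac{1}{35} \approx -0.028571$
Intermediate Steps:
$g = -32$ ($g = 8 - 40 = -32$)
$y{\left(v \right)} = -3 + v$
$\frac{1}{y{\left(g \right)}} = \frac{1}{-3 - 32} = \frac{1}{-35} = - \frac{1}{35}$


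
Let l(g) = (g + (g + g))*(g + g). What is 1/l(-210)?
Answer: 1/264600 ≈ 3.7793e-6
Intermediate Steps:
l(g) = 6*g**2 (l(g) = (g + 2*g)*(2*g) = (3*g)*(2*g) = 6*g**2)
1/l(-210) = 1/(6*(-210)**2) = 1/(6*44100) = 1/264600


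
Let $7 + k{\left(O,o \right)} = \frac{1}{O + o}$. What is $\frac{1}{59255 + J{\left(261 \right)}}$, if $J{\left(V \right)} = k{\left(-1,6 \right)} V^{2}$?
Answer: $- \frac{5}{2019839} \approx -2.4754 \cdot 10^{-6}$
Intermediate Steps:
$k{\left(O,o \right)} = -7 + \frac{1}{O + o}$
$J{\left(V \right)} = - \frac{34 V^{2}}{5}$ ($J{\left(V \right)} = \frac{1 - -7 - 42}{-1 + 6} V^{2} = \frac{1 + 7 - 42}{5} V^{2} = \frac{1}{5} \left(-34\right) V^{2} = - \frac{34 V^{2}}{5}$)
$\frac{1}{59255 + J{\left(261 \right)}} = \frac{1}{59255 - \frac{34 \cdot 261^{2}}{5}} = \frac{1}{59255 - \frac{2316114}{5}} = \frac{1}{- \frac{2019839}{5}} = - \frac{5}{2019839}$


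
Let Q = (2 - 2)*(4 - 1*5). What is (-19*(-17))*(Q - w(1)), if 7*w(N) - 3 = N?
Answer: -1292/7 ≈ -184.57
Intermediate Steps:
w(N) = 3/7 + N/7
Q = 0 (Q = 0*(4 - 5) = 0*(-1) = 0)
(-19*(-17))*(Q - w(1)) = (-19*(-17))*(0 - (3/7 + (⅐)*1)) = 323*(0 - (3/7 + ⅐)) = 323*(0 - 1*4/7) = 323*(0 - 4/7) = 323*(-4/7) = -1292/7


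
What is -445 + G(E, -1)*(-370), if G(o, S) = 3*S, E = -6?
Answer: 665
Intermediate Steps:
-445 + G(E, -1)*(-370) = -445 + (3*(-1))*(-370) = -445 - 3*(-370) = -445 + 1110 = 665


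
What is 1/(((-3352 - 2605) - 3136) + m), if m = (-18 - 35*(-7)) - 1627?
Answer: -1/10493 ≈ -9.5302e-5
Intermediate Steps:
m = -1400 (m = (-18 + 245) - 1627 = 227 - 1627 = -1400)
1/(((-3352 - 2605) - 3136) + m) = 1/(((-3352 - 2605) - 3136) - 1400) = 1/((-5957 - 3136) - 1400) = 1/(-9093 - 1400) = 1/(-10493) = -1/10493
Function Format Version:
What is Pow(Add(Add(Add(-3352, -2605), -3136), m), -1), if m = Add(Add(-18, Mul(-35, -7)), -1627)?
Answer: Rational(-1, 10493) ≈ -9.5302e-5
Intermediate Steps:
m = -1400 (m = Add(Add(-18, 245), -1627) = Add(227, -1627) = -1400)
Pow(Add(Add(Add(-3352, -2605), -3136), m), -1) = Pow(Add(Add(Add(-3352, -2605), -3136), -1400), -1) = Pow(Add(Add(-5957, -3136), -1400), -1) = Pow(Add(-9093, -1400), -1) = Pow(-10493, -1) = Rational(-1, 10493)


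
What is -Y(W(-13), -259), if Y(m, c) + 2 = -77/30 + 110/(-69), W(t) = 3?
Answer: 1417/230 ≈ 6.1609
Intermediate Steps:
Y(m, c) = -1417/230 (Y(m, c) = -2 + (-77/30 + 110/(-69)) = -2 + (-77*1/30 + 110*(-1/69)) = -2 + (-77/30 - 110/69) = -2 - 957/230 = -1417/230)
-Y(W(-13), -259) = -1*(-1417/230) = 1417/230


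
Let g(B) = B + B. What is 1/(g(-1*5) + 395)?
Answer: 1/385 ≈ 0.0025974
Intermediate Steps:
g(B) = 2*B
1/(g(-1*5) + 395) = 1/(2*(-1*5) + 395) = 1/(2*(-5) + 395) = 1/(-10 + 395) = 1/385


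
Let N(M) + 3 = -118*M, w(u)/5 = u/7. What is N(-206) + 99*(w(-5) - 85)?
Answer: 108755/7 ≈ 15536.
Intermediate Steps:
w(u) = 5*u/7 (w(u) = 5*(u/7) = 5*u/7)
N(M) = -3 - 118*M
N(-206) + 99*(w(-5) - 85) = (-3 - 118*(-206)) + 99*((5/7)*(-5) - 85) = (-3 + 24308) + 99*(-25/7 - 85) = 24305 + 99*(-620/7) = 24305 - 61380/7 = 108755/7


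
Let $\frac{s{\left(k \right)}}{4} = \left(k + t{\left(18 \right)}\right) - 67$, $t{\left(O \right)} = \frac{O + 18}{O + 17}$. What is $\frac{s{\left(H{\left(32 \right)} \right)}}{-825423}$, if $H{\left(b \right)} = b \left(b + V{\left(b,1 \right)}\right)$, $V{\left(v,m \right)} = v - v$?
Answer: $- \frac{44708}{9629935} \approx -0.0046426$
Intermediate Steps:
$V{\left(v,m \right)} = 0$
$t{\left(O \right)} = \frac{18 + O}{17 + O}$
$H{\left(b \right)} = b^{2}$ ($H{\left(b \right)} = b \left(b + 0\right) = b b = b^{2}$)
$s{\left(k \right)} = - \frac{9236}{35} + 4 k$ ($s{\left(k \right)} = 4 \left(\left(k + \frac{18 + 18}{17 + 18}\right) - 67\right) = 4 \left(\left(k + \frac{1}{35} \cdot 36\right) - 67\right) = 4 \left(\left(k + \frac{36}{35}\right) - 67\right) = 4 \left(\left(\frac{36}{35} + k\right) - 67\right) = 4 \left(- \frac{2309}{35} + k\right) = - \frac{9236}{35} + 4 k$)
$\frac{s{\left(H{\left(32 \right)} \right)}}{-825423} = \frac{- \frac{9236}{35} + 4 \cdot 32^{2}}{-825423} = \left(- \frac{9236}{35} + 4 \cdot 1024\right) \left(- \frac{1}{825423}\right) = \left(- \frac{9236}{35} + 4096\right) \left(- \frac{1}{825423}\right) = \frac{134124}{35} \left(- \frac{1}{825423}\right) = - \frac{44708}{9629935}$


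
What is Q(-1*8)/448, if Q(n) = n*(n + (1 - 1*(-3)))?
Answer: 1/14 ≈ 0.071429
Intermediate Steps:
Q(n) = n*(4 + n) (Q(n) = n*(n + (1 + 3)) = n*(n + 4) = n*(4 + n))
Q(-1*8)/448 = ((-1*8)*(4 - 1*8))/448 = -8*(4 - 8)*(1/448) = -8*(-4)*(1/448) = 32*(1/448) = 1/14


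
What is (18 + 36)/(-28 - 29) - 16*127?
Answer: -38626/19 ≈ -2032.9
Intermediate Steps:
(18 + 36)/(-28 - 29) - 16*127 = 54/(-57) - 2032 = 54*(-1/57) - 2032 = -18/19 - 2032 = -38626/19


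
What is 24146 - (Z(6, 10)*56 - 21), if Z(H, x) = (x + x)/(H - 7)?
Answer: 25287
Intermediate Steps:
Z(H, x) = 2*x/(-7 + H) (Z(H, x) = (2*x)/(-7 + H) = 2*x/(-7 + H))
24146 - (Z(6, 10)*56 - 21) = 24146 - ((2*10/(-7 + 6))*56 - 21) = 24146 - ((2*10/(-1))*56 - 21) = 24146 - ((2*10*(-1))*56 - 21) = 24146 - (-20*56 - 21) = 24146 - (-1120 - 21) = 24146 - 1*(-1141) = 24146 + 1141 = 25287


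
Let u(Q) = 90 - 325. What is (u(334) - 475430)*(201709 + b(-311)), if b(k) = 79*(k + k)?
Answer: -72572684715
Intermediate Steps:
b(k) = 158*k (b(k) = 79*(2*k) = 158*k)
u(Q) = -235
(u(334) - 475430)*(201709 + b(-311)) = (-235 - 475430)*(201709 + 158*(-311)) = -475665*(201709 - 49138) = -475665*152571 = -72572684715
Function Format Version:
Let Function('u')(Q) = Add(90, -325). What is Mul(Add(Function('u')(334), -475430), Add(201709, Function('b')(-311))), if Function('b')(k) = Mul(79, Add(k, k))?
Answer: -72572684715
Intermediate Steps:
Function('b')(k) = Mul(158, k) (Function('b')(k) = Mul(79, Mul(2, k)) = Mul(158, k))
Function('u')(Q) = -235
Mul(Add(Function('u')(334), -475430), Add(201709, Function('b')(-311))) = Mul(Add(-235, -475430), Add(201709, Mul(158, -311))) = Mul(-475665, Add(201709, -49138)) = Mul(-475665, 152571) = -72572684715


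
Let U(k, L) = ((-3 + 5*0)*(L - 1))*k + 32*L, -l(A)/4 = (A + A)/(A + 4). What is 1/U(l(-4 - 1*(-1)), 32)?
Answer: -1/1208 ≈ -0.00082781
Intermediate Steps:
l(A) = -8*A/(4 + A) (l(A) = -4*(A + A)/(A + 4) = -4*2*A/(4 + A) = -8*A/(4 + A))
U(k, L) = 32*L + k*(3 - 3*L) (U(k, L) = ((-3 + 0)*(-1 + L))*k + 32*L = (-3*(-1 + L))*k + 32*L = (3 - 3*L)*k + 32*L = k*(3 - 3*L) + 32*L = 32*L + k*(3 - 3*L))
1/U(l(-4 - 1*(-1)), 32) = 1/(3*(-8*(-4 - 1*(-1))/(4 + (-4 - 1*(-1)))) + 32*32 - 3*32*(-8*(-4 - 1*(-1))/(4 + (-4 - 1*(-1))))) = 1/(3*(-8*(-4 + 1)/(4 + (-4 + 1))) + 1024 - 3*32*(-8*(-4 + 1)/(4 + (-4 + 1)))) = 1/(3*(-8*(-3)/(4 - 3)) + 1024 - 3*32*(-8*(-3)/(4 - 3))) = 1/(3*(-8*(-3)/1) + 1024 - 3*32*(-8*(-3)/1)) = 1/(3*(-8*(-3)*1) + 1024 - 3*32*(-8*(-3)*1)) = 1/(3*24 + 1024 - 3*32*24) = 1/(72 + 1024 - 2304) = 1/(-1208) = -1/1208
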